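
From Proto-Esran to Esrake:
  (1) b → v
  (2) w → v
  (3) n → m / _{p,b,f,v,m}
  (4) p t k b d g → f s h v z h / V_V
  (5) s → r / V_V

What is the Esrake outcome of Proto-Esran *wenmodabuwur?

vemmozavuvur

Esrake: *wenmodabuwur
  wenmodabuwur → wenmodavuwur   [unconditioned shift]
  wenmodavuwur → venmodavuvur   [unconditioned shift]
  venmodavuvur → vemmodavuvur   [nasal place assimilation]
  vemmodavuvur → vemmozavuvur   [intervocalic lenition]
  vemmozavuvur (rule 5 does not apply)
  giving Esrake vemmozavuvur.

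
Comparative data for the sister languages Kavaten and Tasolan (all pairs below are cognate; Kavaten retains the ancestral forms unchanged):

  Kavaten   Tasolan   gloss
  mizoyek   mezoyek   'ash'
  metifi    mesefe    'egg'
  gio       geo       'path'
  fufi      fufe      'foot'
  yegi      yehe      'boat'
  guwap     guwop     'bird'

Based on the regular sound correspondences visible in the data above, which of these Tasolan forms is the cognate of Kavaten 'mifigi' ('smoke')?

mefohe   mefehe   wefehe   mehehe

metifi ~ mesefe — Kavaten i corresponds to Tasolan e after a consonant, before a labial obstruent.
mizoyek ~ mezoyek — Kavaten i corresponds to Tasolan e after a consonant, before a consonant other than r, m, n, p, b, f, v.
yegi ~ yehe — Kavaten g corresponds to Tasolan h between vowels (before a front vowel).
metifi ~ mesefe, fufi ~ fufe — Kavaten i corresponds to Tasolan e word-finally.
Applying these to Kavaten 'mifigi':
  mifigi → mefigi   (i→e after a consonant, before a labial obstruent)
  mefigi → mefegi   (i→e after a consonant, before a consonant other than r, m, n, p, b, f, v)
  mefegi → mefehi   (g→h between vowels (before a front vowel))
  mefehi → mefehe   (i→e word-finally)
So the Tasolan cognate is 'mefehe'.

mefehe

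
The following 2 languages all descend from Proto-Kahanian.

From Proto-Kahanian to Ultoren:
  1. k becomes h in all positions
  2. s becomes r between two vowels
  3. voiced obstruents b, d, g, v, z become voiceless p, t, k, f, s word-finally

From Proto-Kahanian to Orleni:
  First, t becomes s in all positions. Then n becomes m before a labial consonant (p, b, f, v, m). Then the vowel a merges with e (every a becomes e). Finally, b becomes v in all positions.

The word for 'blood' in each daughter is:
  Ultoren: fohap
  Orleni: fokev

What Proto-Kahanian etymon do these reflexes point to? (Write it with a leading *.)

Position 3: Ultoren has h, Orleni has k. Orleni preserves k here (none of its changes turn any other segment into k), so the proto-segment is *k.
Position 4: Ultoren has a, Orleni has e. Ultoren preserves a here (none of its changes turn any other segment into a), so the proto-segment is *a.
Verify the candidate proto-form against each daughter:
Ultoren: *fokab
  fokab → fohab   [unconditioned shift]
  fohab (rule 2 does not apply)
  fohab → fohap   [final devoicing]
  giving Ultoren fohap.
Orleni: *fokab > fokeb > fokev  (by vowel merger, unconditioned shift)
No other proto-form is consistent with every reflex, so the reconstruction is *fokab.

*fokab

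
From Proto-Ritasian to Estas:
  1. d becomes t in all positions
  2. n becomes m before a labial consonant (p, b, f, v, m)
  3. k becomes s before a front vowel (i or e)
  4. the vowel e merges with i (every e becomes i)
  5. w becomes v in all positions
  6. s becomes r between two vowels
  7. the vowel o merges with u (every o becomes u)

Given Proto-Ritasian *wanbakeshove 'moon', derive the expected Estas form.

Estas: *wanbakeshove > wambakeshove > wambaseshove > wambasishovi > vambasishovi > vambarishovi > vambarishuvi  (by nasal place assimilation, palatalisation, vowel merger, unconditioned shift, rhotacism, vowel merger)

vambarishuvi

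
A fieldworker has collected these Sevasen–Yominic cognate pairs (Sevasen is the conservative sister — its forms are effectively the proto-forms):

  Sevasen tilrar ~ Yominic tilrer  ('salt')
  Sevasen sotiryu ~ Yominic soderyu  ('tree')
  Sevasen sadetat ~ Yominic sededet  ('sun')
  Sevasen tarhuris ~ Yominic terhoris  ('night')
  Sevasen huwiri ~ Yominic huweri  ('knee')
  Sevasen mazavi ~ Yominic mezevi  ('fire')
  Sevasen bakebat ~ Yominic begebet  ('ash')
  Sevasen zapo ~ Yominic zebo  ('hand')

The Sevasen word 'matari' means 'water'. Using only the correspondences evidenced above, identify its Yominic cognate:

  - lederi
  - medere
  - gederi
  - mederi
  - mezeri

mederi

sadetat ~ sededet, mazavi ~ mezevi — Sevasen a corresponds to Yominic e after a consonant, before a consonant other than r, m, n, p, b, f, v.
sadetat ~ sededet — Sevasen t corresponds to Yominic d between vowels (before a back vowel).
tilrar ~ tilrer, tarhuris ~ terhoris — Sevasen a corresponds to Yominic e after a consonant, before r.
Applying these to Sevasen 'matari':
  matari → metari   (a→e after a consonant, before a consonant other than r, m, n, p, b, f, v)
  metari → medari   (t→d between vowels (before a back vowel))
  medari → mederi   (a→e after a consonant, before r)
So the Yominic cognate is 'mederi'.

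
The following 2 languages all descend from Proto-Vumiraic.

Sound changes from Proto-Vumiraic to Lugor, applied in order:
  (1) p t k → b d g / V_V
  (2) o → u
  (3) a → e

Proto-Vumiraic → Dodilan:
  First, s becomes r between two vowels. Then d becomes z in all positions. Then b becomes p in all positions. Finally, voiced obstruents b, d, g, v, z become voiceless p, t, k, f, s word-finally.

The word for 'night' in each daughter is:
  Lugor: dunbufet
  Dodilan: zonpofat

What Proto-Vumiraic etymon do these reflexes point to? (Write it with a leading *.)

*donbofat

Position 4: Lugor has b, Dodilan has p. Taking the neighbouring segments as reconstructed: Lugor b can only go back to *b; Dodilan p could go back to *p or *b — the one source consistent with every daughter is *b.
Position 2: Lugor has u, Dodilan has o. Dodilan preserves o here (none of its changes turn any other segment into o), so the proto-segment is *o.
This points to *donbofat. Verify forward in each daughter:
Lugor: start from *donbofat.
  rule 1: no change — donbofat
  rule 2 (vowel merger): donbofat → dunbufat
  rule 3 (vowel merger): dunbufat → dunbufet
  ⇒ Lugor dunbufet
Dodilan: *donbofat > zonbofat > zonpofat  (by unconditioned shift, unconditioned shift)
Only *donbofat yields all of Lugor dunbufet, Dodilan zonpofat.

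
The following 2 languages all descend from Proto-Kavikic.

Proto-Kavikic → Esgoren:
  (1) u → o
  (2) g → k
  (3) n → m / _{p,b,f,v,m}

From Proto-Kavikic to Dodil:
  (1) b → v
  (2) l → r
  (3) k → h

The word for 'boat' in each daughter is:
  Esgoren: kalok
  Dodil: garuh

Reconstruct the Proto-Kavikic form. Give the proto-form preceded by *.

Position 4: Esgoren has o, Dodil has u. Dodil preserves u here (none of its changes turn any other segment into u), so the proto-segment is *u.
Position 1: Esgoren has k, Dodil has g. Dodil preserves g here (none of its changes turn any other segment into g), so the proto-segment is *g.
Verify the candidate proto-form against each daughter:
Esgoren: *galuk > galok > kalok  (by vowel merger, unconditioned shift)
Dodil: start from *galuk.
  rule 1: no change — galuk
  rule 2 (unconditioned shift): galuk → garuk
  rule 3 (unconditioned shift): garuk → garuh
  ⇒ Dodil garuh
No other proto-form is consistent with every reflex, so the reconstruction is *galuk.

*galuk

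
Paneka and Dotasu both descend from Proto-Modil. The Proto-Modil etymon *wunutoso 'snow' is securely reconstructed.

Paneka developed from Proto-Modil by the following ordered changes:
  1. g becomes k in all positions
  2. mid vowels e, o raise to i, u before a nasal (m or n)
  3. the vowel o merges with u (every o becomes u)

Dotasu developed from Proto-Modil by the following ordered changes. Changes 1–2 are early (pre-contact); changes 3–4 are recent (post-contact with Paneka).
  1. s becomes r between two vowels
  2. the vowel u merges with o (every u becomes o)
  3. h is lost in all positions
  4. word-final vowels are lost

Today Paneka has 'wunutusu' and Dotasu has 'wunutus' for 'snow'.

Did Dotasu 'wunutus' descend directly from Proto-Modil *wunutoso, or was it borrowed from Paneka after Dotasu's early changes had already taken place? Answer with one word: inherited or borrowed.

If inherited, *wunutoso would pass through all of Dotasu's changes:
Dotasu: *wunutoso > wunutoro > wonotoro > wonotor  (by rhotacism, vowel merger, apocope)
If borrowed from Paneka 'wunutusu' after the early changes, it would undergo only the recent ones:
  rule 3 (h-loss): no change (wunutusu)
  rule 4 (apocope): wunutusu → wunutus
  ⇒ as a loan: wunutus
Dotasu 'wunutus' matches the loan outcome 'wunutus', not the inherited 'wonotor' — it skipped the early Dotasu changes, so it was borrowed from Paneka.

borrowed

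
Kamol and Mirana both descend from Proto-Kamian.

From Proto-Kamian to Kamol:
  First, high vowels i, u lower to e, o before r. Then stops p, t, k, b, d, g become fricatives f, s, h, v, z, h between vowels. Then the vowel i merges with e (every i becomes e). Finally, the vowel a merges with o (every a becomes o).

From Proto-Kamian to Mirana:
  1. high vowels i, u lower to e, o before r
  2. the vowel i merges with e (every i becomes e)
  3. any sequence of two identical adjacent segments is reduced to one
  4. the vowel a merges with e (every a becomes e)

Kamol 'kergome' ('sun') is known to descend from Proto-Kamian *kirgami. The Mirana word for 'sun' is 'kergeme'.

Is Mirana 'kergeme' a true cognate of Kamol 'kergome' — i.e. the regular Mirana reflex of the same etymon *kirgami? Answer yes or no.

yes

Derive the expected Mirana reflex of *kirgami:
Mirana: start from *kirgami.
  rule 1 (pre-rhotic lowering): kirgami → kergami
  rule 2 (vowel merger): kergami → kergame
  rule 3: no change — kergame
  rule 4 (vowel merger): kergame → kergeme
  ⇒ Mirana kergeme
Mirana 'kergeme' matches the regular reflex exactly, so the pair is cognate.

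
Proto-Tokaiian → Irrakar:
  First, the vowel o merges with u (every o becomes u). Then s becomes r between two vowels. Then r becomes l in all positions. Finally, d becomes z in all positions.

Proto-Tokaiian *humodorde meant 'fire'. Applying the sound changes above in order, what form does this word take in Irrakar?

Irrakar: *humodorde
  humodorde → humudurde   [vowel merger]
  humudurde (rule 2 does not apply)
  humudurde → humudulde   [unconditioned shift]
  humudulde → humuzulze   [unconditioned shift]
  giving Irrakar humuzulze.

humuzulze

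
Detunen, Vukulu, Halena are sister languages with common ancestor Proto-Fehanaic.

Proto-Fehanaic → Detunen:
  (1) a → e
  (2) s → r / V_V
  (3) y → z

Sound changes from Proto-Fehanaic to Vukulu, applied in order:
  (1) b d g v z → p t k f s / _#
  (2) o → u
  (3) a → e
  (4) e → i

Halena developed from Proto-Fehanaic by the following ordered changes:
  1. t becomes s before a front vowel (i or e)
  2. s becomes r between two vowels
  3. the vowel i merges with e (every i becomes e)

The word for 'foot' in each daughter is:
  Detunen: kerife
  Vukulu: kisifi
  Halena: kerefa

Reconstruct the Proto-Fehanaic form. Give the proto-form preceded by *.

Position 3: Detunen has r, Vukulu has s, Halena has r. Taking the neighbouring segments as reconstructed: Detunen r could go back to *s or *r; Vukulu s can only go back to *s; Halena r could go back to *t or *s or *r — the one source consistent with every daughter is *s.
Position 4: Detunen has i, Vukulu has i, Halena has e. Detunen preserves i here (none of its changes turn any other segment into i), so the proto-segment is *i.
Position 6: Detunen has e, Vukulu has i, Halena has a. Halena preserves a here (none of its changes turn any other segment into a), so the proto-segment is *a.
Continuing position by position gives *kesifa; check it forward:
Detunen: *kesifa > kesife > kerife  (by vowel merger, rhotacism)
Vukulu: *kesifa
  kesifa (rule 1 does not apply)
  kesifa (rule 2 does not apply)
  kesifa → kesife   [vowel merger]
  kesife → kisifi   [vowel merger]
  giving Vukulu kisifi.
Halena: *kesifa > kerifa > kerefa  (by rhotacism, vowel merger)
Only *kesifa yields all of Detunen kerife, Vukulu kisifi, Halena kerefa.

*kesifa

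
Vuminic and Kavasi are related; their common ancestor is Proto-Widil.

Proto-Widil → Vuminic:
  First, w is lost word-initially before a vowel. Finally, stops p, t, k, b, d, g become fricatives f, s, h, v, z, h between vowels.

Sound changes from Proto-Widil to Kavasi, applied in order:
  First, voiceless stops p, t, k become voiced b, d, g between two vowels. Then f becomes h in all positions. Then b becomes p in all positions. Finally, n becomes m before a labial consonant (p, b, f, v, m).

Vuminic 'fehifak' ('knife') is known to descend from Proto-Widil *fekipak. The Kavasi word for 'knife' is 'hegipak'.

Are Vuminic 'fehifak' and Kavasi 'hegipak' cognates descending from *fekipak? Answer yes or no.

Derive the expected Kavasi reflex of *fekipak:
Kavasi: *fekipak
  fekipak → fegibak   [intervocalic voicing]
  fegibak → hegibak   [unconditioned shift]
  hegibak → hegipak   [unconditioned shift]
  hegipak (rule 4 does not apply)
  giving Kavasi hegipak.
Kavasi 'hegipak' matches the regular reflex exactly, so the pair is cognate.

yes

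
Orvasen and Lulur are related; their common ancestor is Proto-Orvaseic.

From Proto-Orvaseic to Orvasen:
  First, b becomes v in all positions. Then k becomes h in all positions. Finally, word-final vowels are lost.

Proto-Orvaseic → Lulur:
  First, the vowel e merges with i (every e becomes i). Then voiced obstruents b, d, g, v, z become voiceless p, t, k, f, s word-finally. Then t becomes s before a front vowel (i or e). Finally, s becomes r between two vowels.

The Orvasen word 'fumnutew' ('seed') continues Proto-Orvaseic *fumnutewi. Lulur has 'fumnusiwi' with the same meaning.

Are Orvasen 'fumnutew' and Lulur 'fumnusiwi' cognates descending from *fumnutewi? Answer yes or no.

Derive the expected Lulur reflex of *fumnutewi:
Lulur: *fumnutewi > fumnutiwi > fumnusiwi > fumnuriwi  (by vowel merger, palatalisation, rhotacism)
The regular Lulur reflex would be 'fumnuriwi', but the attested form is 'fumnusiwi'. The correspondence is irregular, so they are not cognates (the Lulur form has a different source).

no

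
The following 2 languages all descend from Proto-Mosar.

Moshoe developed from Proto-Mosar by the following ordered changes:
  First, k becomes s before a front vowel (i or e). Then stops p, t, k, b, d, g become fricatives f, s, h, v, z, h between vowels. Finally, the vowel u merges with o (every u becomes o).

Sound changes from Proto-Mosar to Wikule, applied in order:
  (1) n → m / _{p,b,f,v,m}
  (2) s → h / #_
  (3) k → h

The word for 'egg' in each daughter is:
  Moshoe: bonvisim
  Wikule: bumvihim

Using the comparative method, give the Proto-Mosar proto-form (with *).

*bunvikim

Position 6: Moshoe has s, Wikule has h. Taking the neighbouring segments as reconstructed: Moshoe s could go back to *t or *k or *s; Wikule h could go back to *k or *h — the one source consistent with every daughter is *k.
Position 2: Moshoe has o, Wikule has u. Wikule preserves u here (none of its changes turn any other segment into u), so the proto-segment is *u.
Position 3: Moshoe has n, Wikule has m. Moshoe preserves n here (none of its changes turn any other segment into n), so the proto-segment is *n.
Continuing position by position gives *bunvikim; check it forward:
Moshoe: *bunvikim
  bunvikim → bunvisim   [palatalisation]
  bunvisim (rule 2 does not apply)
  bunvisim → bonvisim   [vowel merger]
  giving Moshoe bonvisim.
Wikule: start from *bunvikim.
  rule 1 (nasal place assimilation): bunvikim → bumvikim
  rule 2: no change — bumvikim
  rule 3 (unconditioned shift): bumvikim → bumvihim
  ⇒ Wikule bumvihim
Only *bunvikim yields all of Moshoe bonvisim, Wikule bumvihim.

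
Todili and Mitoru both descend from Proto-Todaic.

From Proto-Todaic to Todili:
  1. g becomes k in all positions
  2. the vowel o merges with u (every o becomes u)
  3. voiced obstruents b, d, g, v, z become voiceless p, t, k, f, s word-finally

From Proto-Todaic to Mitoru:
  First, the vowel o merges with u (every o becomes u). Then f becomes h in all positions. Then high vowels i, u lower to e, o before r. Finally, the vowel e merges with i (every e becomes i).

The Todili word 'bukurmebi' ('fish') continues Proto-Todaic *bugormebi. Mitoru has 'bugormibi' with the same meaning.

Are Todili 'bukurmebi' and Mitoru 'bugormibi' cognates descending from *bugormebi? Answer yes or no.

yes

Derive the expected Mitoru reflex of *bugormebi:
Mitoru: *bugormebi
  bugormebi → bugurmebi   [vowel merger]
  bugurmebi (rule 2 does not apply)
  bugurmebi → bugormebi   [pre-rhotic lowering]
  bugormebi → bugormibi   [vowel merger]
  giving Mitoru bugormibi.
Mitoru 'bugormibi' matches the regular reflex exactly, so the pair is cognate.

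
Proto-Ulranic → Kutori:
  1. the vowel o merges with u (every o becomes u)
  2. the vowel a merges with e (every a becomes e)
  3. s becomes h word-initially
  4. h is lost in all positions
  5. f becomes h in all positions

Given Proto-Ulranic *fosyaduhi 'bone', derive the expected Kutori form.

Kutori: start from *fosyaduhi.
  rule 1 (vowel merger): fosyaduhi → fusyaduhi
  rule 2 (vowel merger): fusyaduhi → fusyeduhi
  rule 3: no change — fusyeduhi
  rule 4 (h-loss): fusyeduhi → fusyedui
  rule 5 (unconditioned shift): fusyedui → husyedui
  ⇒ Kutori husyedui

husyedui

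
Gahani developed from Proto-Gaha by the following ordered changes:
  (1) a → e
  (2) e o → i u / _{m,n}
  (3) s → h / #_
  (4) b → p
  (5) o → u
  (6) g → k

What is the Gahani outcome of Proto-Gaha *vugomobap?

vukumupep

Gahani: *vugomobap > vugomobep > vugumobep > vugumopep > vugumupep > vukumupep  (by vowel merger, pre-nasal raising, unconditioned shift, vowel merger, unconditioned shift)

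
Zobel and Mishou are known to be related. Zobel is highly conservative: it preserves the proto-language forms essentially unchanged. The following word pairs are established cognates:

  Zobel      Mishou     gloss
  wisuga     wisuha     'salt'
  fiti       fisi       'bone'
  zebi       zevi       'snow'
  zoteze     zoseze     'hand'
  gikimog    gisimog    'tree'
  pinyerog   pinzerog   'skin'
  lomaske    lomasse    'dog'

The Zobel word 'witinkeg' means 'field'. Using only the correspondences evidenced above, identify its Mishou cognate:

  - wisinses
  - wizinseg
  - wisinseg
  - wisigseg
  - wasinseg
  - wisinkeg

fiti ~ fisi — Zobel t corresponds to Mishou s between vowels (before a front vowel).
lomaske ~ lomasse — Zobel k corresponds to Mishou s after a consonant, before a front vowel.
Applying these to Zobel 'witinkeg':
  witinkeg → wisinkeg   (t→s between vowels (before a front vowel))
  wisinkeg → wisinseg   (k→s after a consonant, before a front vowel)
So the Mishou cognate is 'wisinseg'.

wisinseg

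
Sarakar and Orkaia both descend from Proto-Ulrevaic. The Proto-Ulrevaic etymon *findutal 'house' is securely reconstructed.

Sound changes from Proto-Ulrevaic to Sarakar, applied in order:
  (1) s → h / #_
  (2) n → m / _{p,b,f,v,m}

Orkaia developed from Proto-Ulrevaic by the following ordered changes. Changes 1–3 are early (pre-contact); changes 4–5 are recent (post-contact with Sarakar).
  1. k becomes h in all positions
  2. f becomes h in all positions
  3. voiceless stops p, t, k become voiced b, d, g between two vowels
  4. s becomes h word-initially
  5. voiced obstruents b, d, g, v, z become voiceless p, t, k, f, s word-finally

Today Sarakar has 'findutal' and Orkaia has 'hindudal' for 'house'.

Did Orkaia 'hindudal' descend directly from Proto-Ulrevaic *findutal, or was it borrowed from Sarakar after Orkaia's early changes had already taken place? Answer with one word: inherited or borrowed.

If inherited, *findutal would pass through all of Orkaia's changes:
Orkaia: *findutal > hindutal > hindudal  (by unconditioned shift, intervocalic voicing)
If borrowed from Sarakar 'findutal' after the early changes, it would undergo only the recent ones:
  rule 4 (debuccalisation): no change (findutal)
  rule 5 (final devoicing): no change (findutal)
  ⇒ as a loan: findutal
Orkaia 'hindudal' matches the inherited outcome exactly, so it is an inherited cognate, not a loan.

inherited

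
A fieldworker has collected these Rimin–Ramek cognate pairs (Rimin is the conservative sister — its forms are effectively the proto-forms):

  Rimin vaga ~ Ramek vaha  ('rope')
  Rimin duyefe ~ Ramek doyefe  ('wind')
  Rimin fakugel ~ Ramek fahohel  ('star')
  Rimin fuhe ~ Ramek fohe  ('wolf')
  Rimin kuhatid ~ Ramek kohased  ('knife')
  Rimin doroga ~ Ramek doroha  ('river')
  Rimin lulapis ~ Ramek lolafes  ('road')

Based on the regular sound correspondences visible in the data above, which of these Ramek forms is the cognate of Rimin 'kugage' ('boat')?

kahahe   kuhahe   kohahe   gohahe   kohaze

kohahe

duyefe ~ doyefe, fakugel ~ fahohel — Rimin u corresponds to Ramek o after a consonant, before a consonant other than r, m, n, p, b, f, v.
vaga ~ vaha, doroga ~ doroha — Rimin g corresponds to Ramek h between vowels (before a back vowel).
fakugel ~ fahohel — Rimin g corresponds to Ramek h between vowels (before a front vowel).
Applying these to Rimin 'kugage':
  kugage → kogage   (u→o after a consonant, before a consonant other than r, m, n, p, b, f, v)
  kogage → kohage   (g→h between vowels (before a back vowel))
  kohage → kohahe   (g→h between vowels (before a front vowel))
So the Ramek cognate is 'kohahe'.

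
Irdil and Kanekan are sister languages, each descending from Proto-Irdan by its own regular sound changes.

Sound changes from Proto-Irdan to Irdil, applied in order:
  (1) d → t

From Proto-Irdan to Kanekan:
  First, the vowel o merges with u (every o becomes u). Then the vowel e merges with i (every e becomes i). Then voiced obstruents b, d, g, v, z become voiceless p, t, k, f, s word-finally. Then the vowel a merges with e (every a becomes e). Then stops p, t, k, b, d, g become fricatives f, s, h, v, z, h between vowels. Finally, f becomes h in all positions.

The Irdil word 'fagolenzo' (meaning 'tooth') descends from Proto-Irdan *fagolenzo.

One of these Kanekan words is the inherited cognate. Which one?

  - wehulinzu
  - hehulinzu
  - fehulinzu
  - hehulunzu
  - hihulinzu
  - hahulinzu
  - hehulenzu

hehulinzu

Kanekan: *fagolenzo
  fagolenzo → fagulenzu   [vowel merger]
  fagulenzu → fagulinzu   [vowel merger]
  fagulinzu (rule 3 does not apply)
  fagulinzu → fegulinzu   [vowel merger]
  fegulinzu → fehulinzu   [intervocalic lenition]
  fehulinzu → hehulinzu   [unconditioned shift]
  giving Kanekan hehulinzu.
The other candidates each miss or misapply at least one Kanekan change.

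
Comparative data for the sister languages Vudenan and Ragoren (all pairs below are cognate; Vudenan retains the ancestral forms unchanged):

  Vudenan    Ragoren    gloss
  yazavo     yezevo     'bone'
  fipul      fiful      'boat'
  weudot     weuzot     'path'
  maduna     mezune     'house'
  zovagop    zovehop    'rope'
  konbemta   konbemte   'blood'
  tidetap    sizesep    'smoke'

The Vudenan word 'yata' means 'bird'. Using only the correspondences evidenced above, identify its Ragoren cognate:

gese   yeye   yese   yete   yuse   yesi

yazavo ~ yezevo, maduna ~ mezune — Vudenan a corresponds to Ragoren e after a consonant, before a consonant other than r, m, n, p, b, f, v.
tidetap ~ sizesep — Vudenan t corresponds to Ragoren s between vowels (before a back vowel).
maduna ~ mezune, konbemta ~ konbemte — Vudenan a corresponds to Ragoren e word-finally.
Applying these to Vudenan 'yata':
  yata → yeta   (a→e after a consonant, before a consonant other than r, m, n, p, b, f, v)
  yeta → yesa   (t→s between vowels (before a back vowel))
  yesa → yese   (a→e word-finally)
So the Ragoren cognate is 'yese'.

yese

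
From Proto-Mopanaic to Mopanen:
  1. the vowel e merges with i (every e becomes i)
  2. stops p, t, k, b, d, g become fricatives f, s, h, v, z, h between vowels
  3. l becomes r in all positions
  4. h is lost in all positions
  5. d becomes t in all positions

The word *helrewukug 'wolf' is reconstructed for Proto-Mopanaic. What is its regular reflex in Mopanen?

Mopanen: *helrewukug > hilriwukug > hilriwuhug > hirriwuhug > irriwuug  (by vowel merger, intervocalic lenition, unconditioned shift, h-loss)

irriwuug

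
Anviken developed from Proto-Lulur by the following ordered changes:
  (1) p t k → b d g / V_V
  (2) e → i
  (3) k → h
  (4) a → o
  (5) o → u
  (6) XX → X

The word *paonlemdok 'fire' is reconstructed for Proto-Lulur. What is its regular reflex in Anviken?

punlimduh

Anviken: start from *paonlemdok.
  rule 1: no change — paonlemdok
  rule 2 (vowel merger): paonlemdok → paonlimdok
  rule 3 (unconditioned shift): paonlimdok → paonlimdoh
  rule 4 (vowel merger): paonlimdoh → poonlimdoh
  rule 5 (vowel merger): poonlimdoh → puunlimduh
  rule 6 (degemination): puunlimduh → punlimduh
  ⇒ Anviken punlimduh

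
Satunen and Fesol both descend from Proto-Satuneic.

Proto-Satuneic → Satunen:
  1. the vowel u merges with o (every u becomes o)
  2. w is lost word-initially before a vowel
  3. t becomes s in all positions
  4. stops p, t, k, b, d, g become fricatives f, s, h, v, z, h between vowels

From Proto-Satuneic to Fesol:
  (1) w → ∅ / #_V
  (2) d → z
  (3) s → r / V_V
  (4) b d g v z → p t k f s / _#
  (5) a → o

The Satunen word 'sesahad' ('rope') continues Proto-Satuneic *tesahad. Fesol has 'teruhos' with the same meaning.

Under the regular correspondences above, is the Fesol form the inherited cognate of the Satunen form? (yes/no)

Derive the expected Fesol reflex of *tesahad:
Fesol: start from *tesahad.
  rule 1: no change — tesahad
  rule 2 (unconditioned shift): tesahad → tesahaz
  rule 3 (rhotacism): tesahaz → terahaz
  rule 4 (final devoicing): terahaz → terahas
  rule 5 (vowel merger): terahas → terohos
  ⇒ Fesol terohos
The regular Fesol reflex would be 'terohos', but the attested form is 'teruhos'. The correspondence is irregular, so they are not cognates (the Fesol form has a different source).

no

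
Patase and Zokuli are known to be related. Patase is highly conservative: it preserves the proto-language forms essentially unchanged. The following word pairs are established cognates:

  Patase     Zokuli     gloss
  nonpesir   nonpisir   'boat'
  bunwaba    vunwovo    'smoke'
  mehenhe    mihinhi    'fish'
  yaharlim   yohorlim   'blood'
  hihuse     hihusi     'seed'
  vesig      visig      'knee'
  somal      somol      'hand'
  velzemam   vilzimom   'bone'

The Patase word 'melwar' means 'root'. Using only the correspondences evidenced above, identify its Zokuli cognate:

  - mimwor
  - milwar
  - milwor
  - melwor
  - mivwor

milwor

nonpesir ~ nonpisir, mehenhe ~ mihinhi — Patase e corresponds to Zokuli i after a consonant, before a consonant other than r, m, n, p, b, f, v.
yaharlim ~ yohorlim — Patase a corresponds to Zokuli o after a consonant, before r.
Applying these to Patase 'melwar':
  melwar → milwar   (e→i after a consonant, before a consonant other than r, m, n, p, b, f, v)
  milwar → milwor   (a→o after a consonant, before r)
So the Zokuli cognate is 'milwor'.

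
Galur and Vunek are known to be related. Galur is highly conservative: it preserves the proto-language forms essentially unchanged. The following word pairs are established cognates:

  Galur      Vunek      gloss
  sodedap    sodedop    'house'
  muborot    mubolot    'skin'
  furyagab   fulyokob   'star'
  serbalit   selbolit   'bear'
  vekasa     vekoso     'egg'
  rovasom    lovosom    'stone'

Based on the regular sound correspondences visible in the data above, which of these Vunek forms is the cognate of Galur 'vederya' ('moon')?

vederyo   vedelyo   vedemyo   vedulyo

vedelyo

furyagab ~ fulyokob — Galur r corresponds to Vunek l after a vowel, before a consonant other than r, m, n, p, b, f, v.
vekasa ~ vekoso — Galur a corresponds to Vunek o word-finally.
Applying these to Galur 'vederya':
  vederya → vedelya   (r→l after a vowel, before a consonant other than r, m, n, p, b, f, v)
  vedelya → vedelyo   (a→o word-finally)
So the Vunek cognate is 'vedelyo'.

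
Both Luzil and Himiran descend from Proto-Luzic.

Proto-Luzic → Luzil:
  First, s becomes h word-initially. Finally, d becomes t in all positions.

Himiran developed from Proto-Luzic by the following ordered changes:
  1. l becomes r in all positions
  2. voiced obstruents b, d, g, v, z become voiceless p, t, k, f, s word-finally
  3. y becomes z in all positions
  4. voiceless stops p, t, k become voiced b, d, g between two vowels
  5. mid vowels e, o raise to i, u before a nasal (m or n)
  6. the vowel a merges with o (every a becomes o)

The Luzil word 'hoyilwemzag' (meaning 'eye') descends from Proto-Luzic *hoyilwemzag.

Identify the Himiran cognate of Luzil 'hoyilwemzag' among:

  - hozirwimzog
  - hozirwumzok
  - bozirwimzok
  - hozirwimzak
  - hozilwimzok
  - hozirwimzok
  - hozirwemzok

Himiran: *hoyilwemzag
  hoyilwemzag → hoyirwemzag   [unconditioned shift]
  hoyirwemzag → hoyirwemzak   [final devoicing]
  hoyirwemzak → hozirwemzak   [unconditioned shift]
  hozirwemzak (rule 4 does not apply)
  hozirwemzak → hozirwimzak   [pre-nasal raising]
  hozirwimzak → hozirwimzok   [vowel merger]
  giving Himiran hozirwimzok.
Only 'hozirwimzok' matches the regular Himiran development of *hoyilwemzag.

hozirwimzok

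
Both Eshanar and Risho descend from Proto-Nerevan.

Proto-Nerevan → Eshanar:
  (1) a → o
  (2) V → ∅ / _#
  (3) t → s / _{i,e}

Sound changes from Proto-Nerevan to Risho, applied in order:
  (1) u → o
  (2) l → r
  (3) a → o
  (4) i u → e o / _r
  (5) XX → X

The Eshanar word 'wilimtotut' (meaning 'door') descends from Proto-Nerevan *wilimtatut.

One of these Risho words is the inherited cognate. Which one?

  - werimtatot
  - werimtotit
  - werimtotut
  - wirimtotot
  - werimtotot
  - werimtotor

Risho: start from *wilimtatut.
  rule 1 (vowel merger): wilimtatut → wilimtatot
  rule 2 (unconditioned shift): wilimtatot → wirimtatot
  rule 3 (vowel merger): wirimtatot → wirimtotot
  rule 4 (pre-rhotic lowering): wirimtotot → werimtotot
  rule 5: no change — werimtotot
  ⇒ Risho werimtotot
Among the options, 'werimtotot' alone shows every Risho change applied in order.

werimtotot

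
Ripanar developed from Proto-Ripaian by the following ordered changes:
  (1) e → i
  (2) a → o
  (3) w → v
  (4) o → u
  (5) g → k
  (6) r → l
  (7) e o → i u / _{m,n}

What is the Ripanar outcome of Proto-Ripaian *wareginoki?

Ripanar: *wareginoki
  wareginoki → wariginoki   [vowel merger]
  wariginoki → woriginoki   [vowel merger]
  woriginoki → voriginoki   [unconditioned shift]
  voriginoki → vuriginuki   [vowel merger]
  vuriginuki → vurikinuki   [unconditioned shift]
  vurikinuki → vulikinuki   [unconditioned shift]
  vulikinuki (rule 7 does not apply)
  giving Ripanar vulikinuki.

vulikinuki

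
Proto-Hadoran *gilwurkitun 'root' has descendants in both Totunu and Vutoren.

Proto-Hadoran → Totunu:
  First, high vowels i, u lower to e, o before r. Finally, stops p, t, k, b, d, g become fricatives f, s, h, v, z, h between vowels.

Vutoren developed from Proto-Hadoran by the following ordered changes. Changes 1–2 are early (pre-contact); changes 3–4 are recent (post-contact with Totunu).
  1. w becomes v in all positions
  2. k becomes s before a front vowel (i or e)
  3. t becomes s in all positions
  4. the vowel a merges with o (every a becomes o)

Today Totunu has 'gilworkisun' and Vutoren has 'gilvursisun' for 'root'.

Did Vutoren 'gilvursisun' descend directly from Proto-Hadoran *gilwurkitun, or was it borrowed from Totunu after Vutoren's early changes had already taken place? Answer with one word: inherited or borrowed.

inherited

If inherited, *gilwurkitun would pass through all of Vutoren's changes:
Vutoren: start from *gilwurkitun.
  rule 1 (unconditioned shift): gilwurkitun → gilvurkitun
  rule 2 (palatalisation): gilvurkitun → gilvursitun
  rule 3 (unconditioned shift): gilvursitun → gilvursisun
  rule 4: no change — gilvursisun
  ⇒ Vutoren gilvursisun
If borrowed from Totunu 'gilworkisun' after the early changes, it would undergo only the recent ones:
  rule 3 (unconditioned shift): no change (gilworkisun)
  rule 4 (vowel merger): no change (gilworkisun)
  ⇒ as a loan: gilworkisun
Vutoren 'gilvursisun' matches the inherited outcome exactly, so it is an inherited cognate, not a loan.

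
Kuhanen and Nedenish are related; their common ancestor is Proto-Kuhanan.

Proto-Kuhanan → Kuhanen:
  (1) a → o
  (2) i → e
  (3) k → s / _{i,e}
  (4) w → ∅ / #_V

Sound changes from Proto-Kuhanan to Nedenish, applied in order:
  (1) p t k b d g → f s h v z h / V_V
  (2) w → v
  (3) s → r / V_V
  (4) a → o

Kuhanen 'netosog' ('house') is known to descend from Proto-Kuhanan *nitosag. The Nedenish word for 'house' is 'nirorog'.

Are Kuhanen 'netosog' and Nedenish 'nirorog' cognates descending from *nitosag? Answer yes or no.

Derive the expected Nedenish reflex of *nitosag:
Nedenish: *nitosag > nisosag > nirorag > nirorog  (by intervocalic lenition, rhotacism, vowel merger)
Nedenish 'nirorog' matches the regular reflex exactly, so the pair is cognate.

yes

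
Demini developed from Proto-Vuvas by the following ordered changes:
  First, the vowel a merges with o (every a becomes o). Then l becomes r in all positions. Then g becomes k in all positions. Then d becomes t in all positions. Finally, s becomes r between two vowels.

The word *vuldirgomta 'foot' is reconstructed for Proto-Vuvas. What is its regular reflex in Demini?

Demini: *vuldirgomta
  vuldirgomta → vuldirgomto   [vowel merger]
  vuldirgomto → vurdirgomto   [unconditioned shift]
  vurdirgomto → vurdirkomto   [unconditioned shift]
  vurdirkomto → vurtirkomto   [unconditioned shift]
  vurtirkomto (rule 5 does not apply)
  giving Demini vurtirkomto.

vurtirkomto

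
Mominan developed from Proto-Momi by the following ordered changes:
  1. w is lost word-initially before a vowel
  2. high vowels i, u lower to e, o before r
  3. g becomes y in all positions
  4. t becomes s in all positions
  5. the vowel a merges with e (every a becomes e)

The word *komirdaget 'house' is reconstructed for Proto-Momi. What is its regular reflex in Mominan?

komerdeyes

Mominan: *komirdaget
  komirdaget (rule 1 does not apply)
  komirdaget → komerdaget   [pre-rhotic lowering]
  komerdaget → komerdayet   [unconditioned shift]
  komerdayet → komerdayes   [unconditioned shift]
  komerdayes → komerdeyes   [vowel merger]
  giving Mominan komerdeyes.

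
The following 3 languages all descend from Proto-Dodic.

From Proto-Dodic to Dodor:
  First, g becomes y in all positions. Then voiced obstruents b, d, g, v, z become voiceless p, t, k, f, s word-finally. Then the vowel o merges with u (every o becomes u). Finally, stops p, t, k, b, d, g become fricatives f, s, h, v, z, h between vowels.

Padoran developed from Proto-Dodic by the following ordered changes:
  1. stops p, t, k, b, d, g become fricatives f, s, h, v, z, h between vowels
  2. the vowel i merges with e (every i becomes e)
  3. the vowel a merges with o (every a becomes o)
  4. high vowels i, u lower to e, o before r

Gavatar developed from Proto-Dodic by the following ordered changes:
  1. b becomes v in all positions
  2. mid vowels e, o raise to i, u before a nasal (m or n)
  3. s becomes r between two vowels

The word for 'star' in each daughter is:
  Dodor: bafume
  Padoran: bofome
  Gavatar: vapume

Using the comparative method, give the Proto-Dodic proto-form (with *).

*bapome

Position 4: Dodor has u, Padoran has o, Gavatar has u. Taking the neighbouring segments as reconstructed: Dodor u could go back to *o or *u; Padoran o could go back to *a or *o; Gavatar u could go back to *o or *u — the one source consistent with every daughter is *o.
Position 1: Dodor has b, Padoran has b, Gavatar has v. Dodor preserves b here (none of its changes turn any other segment into b), so the proto-segment is *b.
This points to *bapome. Verify forward in each daughter:
Dodor: *bapome > bapume > bafume  (by vowel merger, intervocalic lenition)
Padoran: *bapome
  bapome → bafome   [intervocalic lenition]
  bafome (rule 2 does not apply)
  bafome → bofome   [vowel merger]
  bofome (rule 4 does not apply)
  giving Padoran bofome.
Gavatar: *bapome > vapome > vapume  (by unconditioned shift, pre-nasal raising)
*bapome is the unique common source.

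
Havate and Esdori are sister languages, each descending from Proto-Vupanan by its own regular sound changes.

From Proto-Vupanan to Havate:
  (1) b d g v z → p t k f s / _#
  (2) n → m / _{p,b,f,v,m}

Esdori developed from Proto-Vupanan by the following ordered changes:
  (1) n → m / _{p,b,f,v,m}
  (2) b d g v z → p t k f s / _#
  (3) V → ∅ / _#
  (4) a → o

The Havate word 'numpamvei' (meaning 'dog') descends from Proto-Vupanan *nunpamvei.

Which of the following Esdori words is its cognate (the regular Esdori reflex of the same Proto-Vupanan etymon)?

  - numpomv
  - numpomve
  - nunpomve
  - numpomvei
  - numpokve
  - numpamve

Esdori: start from *nunpamvei.
  rule 1 (nasal place assimilation): nunpamvei → numpamvei
  rule 2: no change — numpamvei
  rule 3 (apocope): numpamvei → numpamve
  rule 4 (vowel merger): numpamve → numpomve
  ⇒ Esdori numpomve
Among the options, 'numpomve' alone shows every Esdori change applied in order.

numpomve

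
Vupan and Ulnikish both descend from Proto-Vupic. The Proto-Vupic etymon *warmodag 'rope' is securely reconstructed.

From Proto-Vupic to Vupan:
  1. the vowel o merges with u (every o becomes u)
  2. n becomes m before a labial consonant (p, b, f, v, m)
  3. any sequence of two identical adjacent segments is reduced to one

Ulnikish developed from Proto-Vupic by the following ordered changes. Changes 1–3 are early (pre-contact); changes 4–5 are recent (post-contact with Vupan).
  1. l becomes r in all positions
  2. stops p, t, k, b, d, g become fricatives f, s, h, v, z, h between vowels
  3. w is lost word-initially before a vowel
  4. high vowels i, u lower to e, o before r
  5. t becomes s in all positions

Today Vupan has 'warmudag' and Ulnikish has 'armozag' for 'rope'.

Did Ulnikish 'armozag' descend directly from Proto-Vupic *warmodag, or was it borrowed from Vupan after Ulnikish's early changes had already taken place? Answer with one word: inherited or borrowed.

inherited

If inherited, *warmodag would pass through all of Ulnikish's changes:
Ulnikish: *warmodag
  warmodag (rule 1 does not apply)
  warmodag → warmozag   [intervocalic lenition]
  warmozag → armozag   [glide loss]
  armozag (rule 4 does not apply)
  armozag (rule 5 does not apply)
  giving Ulnikish armozag.
If borrowed from Vupan 'warmudag' after the early changes, it would undergo only the recent ones:
  rule 4 (pre-rhotic lowering): no change (warmudag)
  rule 5 (unconditioned shift): no change (warmudag)
  ⇒ as a loan: warmudag
Ulnikish 'armozag' matches the inherited outcome exactly, so it is an inherited cognate, not a loan.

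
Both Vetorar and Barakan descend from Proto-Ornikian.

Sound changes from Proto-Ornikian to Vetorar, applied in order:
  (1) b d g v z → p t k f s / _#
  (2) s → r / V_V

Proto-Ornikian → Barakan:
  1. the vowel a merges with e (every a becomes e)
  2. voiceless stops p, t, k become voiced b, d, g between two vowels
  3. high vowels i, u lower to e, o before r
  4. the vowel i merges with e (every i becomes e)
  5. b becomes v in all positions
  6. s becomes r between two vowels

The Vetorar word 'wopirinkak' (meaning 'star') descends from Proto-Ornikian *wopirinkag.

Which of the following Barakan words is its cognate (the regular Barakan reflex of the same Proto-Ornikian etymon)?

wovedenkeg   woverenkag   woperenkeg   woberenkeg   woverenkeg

Barakan: start from *wopirinkag.
  rule 1 (vowel merger): wopirinkag → wopirinkeg
  rule 2 (intervocalic voicing): wopirinkeg → wobirinkeg
  rule 3 (pre-rhotic lowering): wobirinkeg → woberinkeg
  rule 4 (vowel merger): woberinkeg → woberenkeg
  rule 5 (unconditioned shift): woberenkeg → woverenkeg
  rule 6: no change — woverenkeg
  ⇒ Barakan woverenkeg
The other candidates each miss or misapply at least one Barakan change.

woverenkeg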